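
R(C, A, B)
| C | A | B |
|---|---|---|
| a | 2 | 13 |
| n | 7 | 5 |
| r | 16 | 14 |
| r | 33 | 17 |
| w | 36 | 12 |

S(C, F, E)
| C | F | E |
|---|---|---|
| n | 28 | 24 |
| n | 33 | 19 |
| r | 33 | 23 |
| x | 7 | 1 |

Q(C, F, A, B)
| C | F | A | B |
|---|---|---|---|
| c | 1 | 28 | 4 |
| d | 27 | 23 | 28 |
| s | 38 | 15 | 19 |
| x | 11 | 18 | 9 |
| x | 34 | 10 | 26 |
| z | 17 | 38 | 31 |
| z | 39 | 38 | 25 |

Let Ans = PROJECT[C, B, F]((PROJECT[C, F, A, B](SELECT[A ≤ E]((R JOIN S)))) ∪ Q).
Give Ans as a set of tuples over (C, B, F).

{(c, 4, 1), (d, 28, 27), (n, 5, 28), (n, 5, 33), (r, 14, 33), (s, 19, 38), (x, 26, 34), (x, 9, 11), (z, 25, 39), (z, 31, 17)}

Joining R and S on C yields {(n, 7, 5, 28, 24), (n, 7, 5, 33, 19), (r, 16, 14, 33, 23), (r, 33, 17, 33, 23)}.
σ[A ≤ E]: keep tuples satisfying A ≤ E → {(n, 7, 5, 28, 24), (n, 7, 5, 33, 19), (r, 16, 14, 33, 23)}
π[C, F, A, B]: project onto (C, F, A, B) → {(n, 28, 7, 5), (n, 33, 7, 5), (r, 33, 16, 14)}
Set union of the two operands is {(c, 1, 28, 4), (d, 27, 23, 28), (n, 28, 7, 5), (n, 33, 7, 5), (r, 33, 16, 14), (s, 38, 15, 19), (x, 11, 18, 9), (x, 34, 10, 26), (z, 17, 38, 31), (z, 39, 38, 25)}.
π[C, B, F]: project onto (C, B, F) → {(c, 4, 1), (d, 28, 27), (n, 5, 28), (n, 5, 33), (r, 14, 33), (s, 19, 38), (x, 26, 34), (x, 9, 11), (z, 25, 39), (z, 31, 17)}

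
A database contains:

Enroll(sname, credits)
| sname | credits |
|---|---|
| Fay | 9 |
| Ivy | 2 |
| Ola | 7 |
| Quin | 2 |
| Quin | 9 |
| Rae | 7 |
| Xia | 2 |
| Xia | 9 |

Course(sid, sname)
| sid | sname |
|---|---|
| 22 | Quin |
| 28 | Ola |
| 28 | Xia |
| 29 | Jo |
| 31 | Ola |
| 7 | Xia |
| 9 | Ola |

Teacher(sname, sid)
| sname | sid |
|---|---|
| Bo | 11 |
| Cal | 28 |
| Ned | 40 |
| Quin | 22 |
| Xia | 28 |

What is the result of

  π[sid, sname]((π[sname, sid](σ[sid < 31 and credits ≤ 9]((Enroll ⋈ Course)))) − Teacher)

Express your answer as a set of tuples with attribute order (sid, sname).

Joining Enroll and Course on sname yields {(Ola, 7, 28), (Ola, 7, 31), (Ola, 7, 9), (Quin, 2, 22), (Quin, 9, 22), (Xia, 2, 28), (Xia, 2, 7), (Xia, 9, 28), (Xia, 9, 7)}.
Filtering on sid < 31 and credits ≤ 9 leaves {(Ola, 7, 28), (Ola, 7, 9), (Quin, 2, 22), (Quin, 9, 22), (Xia, 2, 28), (Xia, 2, 7), (Xia, 9, 28), (Xia, 9, 7)}.
Projecting to sname, sid (3 duplicate(s) eliminated): {(Ola, 28), (Ola, 9), (Quin, 22), (Xia, 28), (Xia, 7)}
Taking the difference: {(Ola, 28), (Ola, 9), (Xia, 7)}
Projecting to sid, sname: {(28, Ola), (7, Xia), (9, Ola)}

{(28, Ola), (7, Xia), (9, Ola)}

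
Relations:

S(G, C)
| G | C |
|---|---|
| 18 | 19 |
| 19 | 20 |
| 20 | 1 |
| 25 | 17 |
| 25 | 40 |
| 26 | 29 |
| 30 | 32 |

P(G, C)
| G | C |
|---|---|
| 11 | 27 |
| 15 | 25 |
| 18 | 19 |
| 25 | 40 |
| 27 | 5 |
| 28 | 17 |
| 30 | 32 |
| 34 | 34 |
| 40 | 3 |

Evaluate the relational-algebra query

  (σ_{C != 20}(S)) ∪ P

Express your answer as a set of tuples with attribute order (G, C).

σ[C != 20]: keep tuples satisfying C != 20 → {(18, 19), (20, 1), (25, 17), (25, 40), (26, 29), (30, 32)}
Set union of the two operands is {(11, 27), (15, 25), (18, 19), (20, 1), (25, 17), (25, 40), (26, 29), (27, 5), (28, 17), (30, 32), (34, 34), (40, 3)}.

{(11, 27), (15, 25), (18, 19), (20, 1), (25, 17), (25, 40), (26, 29), (27, 5), (28, 17), (30, 32), (34, 34), (40, 3)}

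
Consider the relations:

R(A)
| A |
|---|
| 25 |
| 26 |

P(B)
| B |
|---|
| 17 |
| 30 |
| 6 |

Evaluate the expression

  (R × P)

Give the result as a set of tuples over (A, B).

{(25, 17), (25, 30), (25, 6), (26, 17), (26, 30), (26, 6)}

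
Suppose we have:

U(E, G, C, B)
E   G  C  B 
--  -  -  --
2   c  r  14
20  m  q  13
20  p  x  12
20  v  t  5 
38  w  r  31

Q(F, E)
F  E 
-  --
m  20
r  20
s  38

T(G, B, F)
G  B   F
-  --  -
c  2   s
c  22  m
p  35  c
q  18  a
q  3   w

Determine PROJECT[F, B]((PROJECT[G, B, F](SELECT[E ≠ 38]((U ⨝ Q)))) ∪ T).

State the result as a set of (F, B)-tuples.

{(a, 18), (c, 35), (m, 12), (m, 13), (m, 22), (m, 5), (r, 12), (r, 13), (r, 5), (s, 2), (w, 3)}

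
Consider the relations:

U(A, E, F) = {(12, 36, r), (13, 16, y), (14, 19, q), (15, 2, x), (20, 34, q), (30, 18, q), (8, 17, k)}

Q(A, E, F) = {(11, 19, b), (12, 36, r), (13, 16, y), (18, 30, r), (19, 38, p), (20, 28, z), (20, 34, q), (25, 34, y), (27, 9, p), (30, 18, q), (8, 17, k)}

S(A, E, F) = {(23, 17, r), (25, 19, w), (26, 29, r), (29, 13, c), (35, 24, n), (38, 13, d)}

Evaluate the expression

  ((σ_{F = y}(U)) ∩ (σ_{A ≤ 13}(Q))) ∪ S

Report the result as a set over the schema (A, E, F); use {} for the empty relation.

{(13, 16, y), (23, 17, r), (25, 19, w), (26, 29, r), (29, 13, c), (35, 24, n), (38, 13, d)}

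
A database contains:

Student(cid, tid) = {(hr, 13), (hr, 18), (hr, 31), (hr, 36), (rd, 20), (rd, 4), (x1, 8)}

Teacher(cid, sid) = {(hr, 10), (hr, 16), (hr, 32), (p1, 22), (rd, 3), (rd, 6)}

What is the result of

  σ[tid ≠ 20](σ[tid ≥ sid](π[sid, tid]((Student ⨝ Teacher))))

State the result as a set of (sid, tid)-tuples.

Student ⋈ Teacher (natural join on cid): {(hr, 13, 10), (hr, 13, 16), (hr, 13, 32), (hr, 18, 10), (hr, 18, 16), (hr, 18, 32), (hr, 31, 10), (hr, 31, 16), (hr, 31, 32), (hr, 36, 10), (hr, 36, 16), (hr, 36, 32), (rd, 20, 3), (rd, 20, 6), (rd, 4, 3), (rd, 4, 6)}
π[sid, tid]: project onto (sid, tid) → {(10, 13), (10, 18), (10, 31), (10, 36), (16, 13), (16, 18), (16, 31), (16, 36), (3, 20), (3, 4), (32, 13), (32, 18), (32, 31), (32, 36), (6, 20), (6, 4)}
Selection tid ≥ sid: {(10, 13), (10, 18), (10, 31), (10, 36), (16, 18), (16, 31), (16, 36), (3, 20), (3, 4), (32, 36), (6, 20)}
Selection tid ≠ 20: {(10, 13), (10, 18), (10, 31), (10, 36), (16, 18), (16, 31), (16, 36), (3, 4), (32, 36)}

{(10, 13), (10, 18), (10, 31), (10, 36), (16, 18), (16, 31), (16, 36), (3, 4), (32, 36)}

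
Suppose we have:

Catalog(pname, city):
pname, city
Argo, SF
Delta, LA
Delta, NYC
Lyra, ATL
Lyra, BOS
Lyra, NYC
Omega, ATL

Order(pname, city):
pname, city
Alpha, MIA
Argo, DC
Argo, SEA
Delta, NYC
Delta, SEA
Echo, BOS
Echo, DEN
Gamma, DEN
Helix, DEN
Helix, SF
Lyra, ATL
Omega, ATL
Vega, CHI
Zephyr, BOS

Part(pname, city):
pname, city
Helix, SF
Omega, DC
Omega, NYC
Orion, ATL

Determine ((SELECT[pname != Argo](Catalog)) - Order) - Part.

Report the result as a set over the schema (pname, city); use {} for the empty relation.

Filtering on pname != Argo leaves {(Delta, LA), (Delta, NYC), (Lyra, ATL), (Lyra, BOS), (Lyra, NYC), (Omega, ATL)}.
Set difference of the two operands is {(Delta, LA), (Lyra, BOS), (Lyra, NYC)}.
Set difference of the two operands is {(Delta, LA), (Lyra, BOS), (Lyra, NYC)}.

{(Delta, LA), (Lyra, BOS), (Lyra, NYC)}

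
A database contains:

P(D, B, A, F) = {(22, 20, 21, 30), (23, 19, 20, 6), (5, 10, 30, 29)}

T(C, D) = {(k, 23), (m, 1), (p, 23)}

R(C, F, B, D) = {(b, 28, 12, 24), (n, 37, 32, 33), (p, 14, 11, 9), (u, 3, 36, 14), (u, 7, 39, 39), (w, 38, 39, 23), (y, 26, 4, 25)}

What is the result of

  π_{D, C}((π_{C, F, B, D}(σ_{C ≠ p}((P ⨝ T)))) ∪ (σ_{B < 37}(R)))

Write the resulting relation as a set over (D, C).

Joining P and T on D yields {(23, 19, 20, 6, k), (23, 19, 20, 6, p)}.
Apply σ_{C ≠ p}; surviving tuples: {(23, 19, 20, 6, k)}
π_{C, F, B, D} gives {(k, 6, 19, 23)}.
Apply σ_{B < 37}; surviving tuples: {(b, 28, 12, 24), (n, 37, 32, 33), (p, 14, 11, 9), (u, 3, 36, 14), (y, 26, 4, 25)}
Set union of the two operands is {(b, 28, 12, 24), (k, 6, 19, 23), (n, 37, 32, 33), (p, 14, 11, 9), (u, 3, 36, 14), (y, 26, 4, 25)}.
π_{D, C} gives {(14, u), (23, k), (24, b), (25, y), (33, n), (9, p)}.

{(14, u), (23, k), (24, b), (25, y), (33, n), (9, p)}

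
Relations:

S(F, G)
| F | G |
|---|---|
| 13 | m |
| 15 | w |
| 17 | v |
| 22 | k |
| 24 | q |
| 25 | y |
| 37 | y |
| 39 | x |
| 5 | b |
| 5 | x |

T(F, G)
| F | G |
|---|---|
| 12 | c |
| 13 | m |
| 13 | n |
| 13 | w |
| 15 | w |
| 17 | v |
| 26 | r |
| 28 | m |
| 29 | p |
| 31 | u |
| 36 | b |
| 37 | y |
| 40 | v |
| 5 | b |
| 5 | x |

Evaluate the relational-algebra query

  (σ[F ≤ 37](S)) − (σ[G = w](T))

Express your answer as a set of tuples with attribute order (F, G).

Apply σ_{F ≤ 37}; surviving tuples: {(13, m), (15, w), (17, v), (22, k), (24, q), (25, y), (37, y), (5, b), (5, x)}
Apply σ_{G = w}; surviving tuples: {(13, w), (15, w)}
Difference: {(13, m), (15, w), (17, v), (22, k), (24, q), (25, y), (37, y), (5, b), (5, x)} with {(13, w), (15, w)} → {(13, m), (17, v), (22, k), (24, q), (25, y), (37, y), (5, b), (5, x)}

{(13, m), (17, v), (22, k), (24, q), (25, y), (37, y), (5, b), (5, x)}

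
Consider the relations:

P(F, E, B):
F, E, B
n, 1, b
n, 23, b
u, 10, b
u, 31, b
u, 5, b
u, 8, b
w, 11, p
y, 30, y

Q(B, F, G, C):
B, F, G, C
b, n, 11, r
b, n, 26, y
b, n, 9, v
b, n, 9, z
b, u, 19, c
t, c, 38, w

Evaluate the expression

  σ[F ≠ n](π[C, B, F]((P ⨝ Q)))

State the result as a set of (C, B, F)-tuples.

{(c, b, u)}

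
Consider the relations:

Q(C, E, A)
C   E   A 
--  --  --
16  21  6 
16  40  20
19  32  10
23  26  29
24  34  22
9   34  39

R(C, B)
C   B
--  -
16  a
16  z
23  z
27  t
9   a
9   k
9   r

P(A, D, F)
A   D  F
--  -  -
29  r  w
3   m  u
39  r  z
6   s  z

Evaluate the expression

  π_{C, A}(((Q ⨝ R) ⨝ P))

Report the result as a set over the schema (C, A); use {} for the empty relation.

{(16, 6), (23, 29), (9, 39)}

Natural join on C: {(16, 21, 6, a), (16, 21, 6, z), (16, 40, 20, a), (16, 40, 20, z), (23, 26, 29, z), (9, 34, 39, a), (9, 34, 39, k), (9, 34, 39, r)}
Natural join on A: {(16, 21, 6, a, s, z), (16, 21, 6, z, s, z), (23, 26, 29, z, r, w), (9, 34, 39, a, r, z), (9, 34, 39, k, r, z), (9, 34, 39, r, r, z)}
π[C, A]: project onto (C, A) (3 duplicate(s) eliminated) → {(16, 6), (23, 29), (9, 39)}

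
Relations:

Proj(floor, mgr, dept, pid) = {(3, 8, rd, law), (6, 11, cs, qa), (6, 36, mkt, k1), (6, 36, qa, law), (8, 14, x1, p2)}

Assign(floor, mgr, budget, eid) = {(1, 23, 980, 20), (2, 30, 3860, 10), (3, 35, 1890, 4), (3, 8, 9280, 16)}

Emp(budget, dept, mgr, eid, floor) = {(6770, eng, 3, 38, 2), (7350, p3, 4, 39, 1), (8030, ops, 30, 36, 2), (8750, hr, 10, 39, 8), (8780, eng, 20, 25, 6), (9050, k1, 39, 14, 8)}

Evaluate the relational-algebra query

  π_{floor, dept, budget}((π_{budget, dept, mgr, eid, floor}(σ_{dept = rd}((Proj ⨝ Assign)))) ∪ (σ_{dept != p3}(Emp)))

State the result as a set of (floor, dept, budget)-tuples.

{(2, eng, 6770), (2, ops, 8030), (3, rd, 9280), (6, eng, 8780), (8, hr, 8750), (8, k1, 9050)}

Joining Proj and Assign on floor, mgr yields {(3, 8, rd, law, 9280, 16)}.
σ[dept = rd]: keep tuples satisfying dept = rd → {(3, 8, rd, law, 9280, 16)}
Projecting to budget, dept, mgr, eid, floor: {(9280, rd, 8, 16, 3)}
σ[dept != p3]: keep tuples satisfying dept != p3 → {(6770, eng, 3, 38, 2), (8030, ops, 30, 36, 2), (8750, hr, 10, 39, 8), (8780, eng, 20, 25, 6), (9050, k1, 39, 14, 8)}
Taking the union: {(6770, eng, 3, 38, 2), (8030, ops, 30, 36, 2), (8750, hr, 10, 39, 8), (8780, eng, 20, 25, 6), (9050, k1, 39, 14, 8), (9280, rd, 8, 16, 3)}
Projecting to floor, dept, budget: {(2, eng, 6770), (2, ops, 8030), (3, rd, 9280), (6, eng, 8780), (8, hr, 8750), (8, k1, 9050)}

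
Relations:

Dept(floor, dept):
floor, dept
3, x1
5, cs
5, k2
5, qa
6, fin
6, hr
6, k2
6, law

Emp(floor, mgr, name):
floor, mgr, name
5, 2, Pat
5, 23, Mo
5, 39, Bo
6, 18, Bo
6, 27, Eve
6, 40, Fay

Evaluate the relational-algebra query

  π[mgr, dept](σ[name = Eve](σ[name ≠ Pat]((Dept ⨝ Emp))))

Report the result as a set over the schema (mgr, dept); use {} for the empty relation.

Joining Dept and Emp on floor yields {(5, cs, 2, Pat), (5, cs, 23, Mo), (5, cs, 39, Bo), (5, k2, 2, Pat), (5, k2, 23, Mo), (5, k2, 39, Bo), (5, qa, 2, Pat), (5, qa, 23, Mo), (5, qa, 39, Bo), (6, fin, 18, Bo), (6, fin, 27, Eve), (6, fin, 40, Fay), (6, hr, 18, Bo), (6, hr, 27, Eve), (6, hr, 40, Fay), (6, k2, 18, Bo), (6, k2, 27, Eve), (6, k2, 40, Fay), (6, law, 18, Bo), (6, law, 27, Eve), (6, law, 40, Fay)}.
Selection name ≠ Pat: {(5, cs, 23, Mo), (5, cs, 39, Bo), (5, k2, 23, Mo), (5, k2, 39, Bo), (5, qa, 23, Mo), (5, qa, 39, Bo), (6, fin, 18, Bo), (6, fin, 27, Eve), (6, fin, 40, Fay), (6, hr, 18, Bo), (6, hr, 27, Eve), (6, hr, 40, Fay), (6, k2, 18, Bo), (6, k2, 27, Eve), (6, k2, 40, Fay), (6, law, 18, Bo), (6, law, 27, Eve), (6, law, 40, Fay)}
Selection name = Eve: {(6, fin, 27, Eve), (6, hr, 27, Eve), (6, k2, 27, Eve), (6, law, 27, Eve)}
π[mgr, dept]: project onto (mgr, dept) → {(27, fin), (27, hr), (27, k2), (27, law)}

{(27, fin), (27, hr), (27, k2), (27, law)}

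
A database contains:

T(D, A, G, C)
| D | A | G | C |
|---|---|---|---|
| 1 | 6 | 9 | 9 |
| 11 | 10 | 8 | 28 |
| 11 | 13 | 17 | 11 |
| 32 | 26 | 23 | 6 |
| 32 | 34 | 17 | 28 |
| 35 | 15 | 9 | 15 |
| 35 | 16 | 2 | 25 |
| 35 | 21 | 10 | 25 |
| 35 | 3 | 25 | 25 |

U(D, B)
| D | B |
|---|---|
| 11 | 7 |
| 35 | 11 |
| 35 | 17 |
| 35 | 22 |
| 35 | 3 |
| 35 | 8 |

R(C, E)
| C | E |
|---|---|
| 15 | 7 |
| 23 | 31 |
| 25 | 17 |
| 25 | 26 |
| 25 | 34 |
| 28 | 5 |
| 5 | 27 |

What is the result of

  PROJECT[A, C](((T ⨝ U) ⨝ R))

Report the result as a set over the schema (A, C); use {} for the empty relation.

{(10, 28), (15, 15), (16, 25), (21, 25), (3, 25)}

Joining T and U on D yields {(11, 10, 8, 28, 7), (11, 13, 17, 11, 7), (35, 15, 9, 15, 11), (35, 15, 9, 15, 17), (35, 15, 9, 15, 22), (35, 15, 9, 15, 3), (35, 15, 9, 15, 8), (35, 16, 2, 25, 11), (35, 16, 2, 25, 17), (35, 16, 2, 25, 22), (35, 16, 2, 25, 3), (35, 16, 2, 25, 8), (35, 21, 10, 25, 11), (35, 21, 10, 25, 17), (35, 21, 10, 25, 22), (35, 21, 10, 25, 3), (35, 21, 10, 25, 8), (35, 3, 25, 25, 11), (35, 3, 25, 25, 17), (35, 3, 25, 25, 22), (35, 3, 25, 25, 3), (35, 3, 25, 25, 8)}.
Joining (T ⨝ U) and R on C yields {(11, 10, 8, 28, 7, 5), (35, 15, 9, 15, 11, 7), (35, 15, 9, 15, 17, 7), (35, 15, 9, 15, 22, 7), (35, 15, 9, 15, 3, 7), (35, 15, 9, 15, 8, 7), (35, 16, 2, 25, 11, 17), (35, 16, 2, 25, 11, 26), (35, 16, 2, 25, 11, 34), (35, 16, 2, 25, 17, 17), (35, 16, 2, 25, 17, 26), (35, 16, 2, 25, 17, 34), (35, 16, 2, 25, 22, 17), (35, 16, 2, 25, 22, 26), (35, 16, 2, 25, 22, 34), (35, 16, 2, 25, 3, 17), (35, 16, 2, 25, 3, 26), (35, 16, 2, 25, 3, 34), (35, 16, 2, 25, 8, 17), (35, 16, 2, 25, 8, 26), (35, 16, 2, 25, 8, 34), (35, 21, 10, 25, 11, 17), (35, 21, 10, 25, 11, 26), (35, 21, 10, 25, 11, 34), (35, 21, 10, 25, 17, 17), (35, 21, 10, 25, 17, 26), (35, 21, 10, 25, 17, 34), (35, 21, 10, 25, 22, 17), (35, 21, 10, 25, 22, 26), (35, 21, 10, 25, 22, 34), (35, 21, 10, 25, 3, 17), (35, 21, 10, 25, 3, 26), (35, 21, 10, 25, 3, 34), (35, 21, 10, 25, 8, 17), (35, 21, 10, 25, 8, 26), (35, 21, 10, 25, 8, 34), (35, 3, 25, 25, 11, 17), (35, 3, 25, 25, 11, 26), (35, 3, 25, 25, 11, 34), (35, 3, 25, 25, 17, 17), (35, 3, 25, 25, 17, 26), (35, 3, 25, 25, 17, 34), (35, 3, 25, 25, 22, 17), (35, 3, 25, 25, 22, 26), (35, 3, 25, 25, 22, 34), (35, 3, 25, 25, 3, 17), (35, 3, 25, 25, 3, 26), (35, 3, 25, 25, 3, 34), (35, 3, 25, 25, 8, 17), (35, 3, 25, 25, 8, 26), (35, 3, 25, 25, 8, 34)}.
Keep only column(s) A, C (46 duplicate(s) eliminated): {(10, 28), (15, 15), (16, 25), (21, 25), (3, 25)}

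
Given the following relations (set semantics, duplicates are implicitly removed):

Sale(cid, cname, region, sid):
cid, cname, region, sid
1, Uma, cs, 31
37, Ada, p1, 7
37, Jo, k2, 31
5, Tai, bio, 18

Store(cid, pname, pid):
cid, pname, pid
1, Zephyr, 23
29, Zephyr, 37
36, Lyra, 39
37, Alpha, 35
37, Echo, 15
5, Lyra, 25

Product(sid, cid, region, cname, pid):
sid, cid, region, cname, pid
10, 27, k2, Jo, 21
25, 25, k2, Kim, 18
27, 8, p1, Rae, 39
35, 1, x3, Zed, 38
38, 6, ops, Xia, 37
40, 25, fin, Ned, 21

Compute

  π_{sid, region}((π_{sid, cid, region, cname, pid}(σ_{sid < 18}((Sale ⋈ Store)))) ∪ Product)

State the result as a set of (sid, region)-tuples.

{(10, k2), (25, k2), (27, p1), (35, x3), (38, ops), (40, fin), (7, p1)}

Sale ⋈ Store (natural join on cid): {(1, Uma, cs, 31, Zephyr, 23), (37, Ada, p1, 7, Alpha, 35), (37, Ada, p1, 7, Echo, 15), (37, Jo, k2, 31, Alpha, 35), (37, Jo, k2, 31, Echo, 15), (5, Tai, bio, 18, Lyra, 25)}
Apply σ_{sid < 18}; surviving tuples: {(37, Ada, p1, 7, Alpha, 35), (37, Ada, p1, 7, Echo, 15)}
π_{sid, cid, region, cname, pid} gives {(7, 37, p1, Ada, 15), (7, 37, p1, Ada, 35)}.
Set union of the two operands is {(10, 27, k2, Jo, 21), (25, 25, k2, Kim, 18), (27, 8, p1, Rae, 39), (35, 1, x3, Zed, 38), (38, 6, ops, Xia, 37), (40, 25, fin, Ned, 21), (7, 37, p1, Ada, 15), (7, 37, p1, Ada, 35)}.
π_{sid, region} gives {(10, k2), (25, k2), (27, p1), (35, x3), (38, ops), (40, fin), (7, p1)} (1 duplicate(s) eliminated).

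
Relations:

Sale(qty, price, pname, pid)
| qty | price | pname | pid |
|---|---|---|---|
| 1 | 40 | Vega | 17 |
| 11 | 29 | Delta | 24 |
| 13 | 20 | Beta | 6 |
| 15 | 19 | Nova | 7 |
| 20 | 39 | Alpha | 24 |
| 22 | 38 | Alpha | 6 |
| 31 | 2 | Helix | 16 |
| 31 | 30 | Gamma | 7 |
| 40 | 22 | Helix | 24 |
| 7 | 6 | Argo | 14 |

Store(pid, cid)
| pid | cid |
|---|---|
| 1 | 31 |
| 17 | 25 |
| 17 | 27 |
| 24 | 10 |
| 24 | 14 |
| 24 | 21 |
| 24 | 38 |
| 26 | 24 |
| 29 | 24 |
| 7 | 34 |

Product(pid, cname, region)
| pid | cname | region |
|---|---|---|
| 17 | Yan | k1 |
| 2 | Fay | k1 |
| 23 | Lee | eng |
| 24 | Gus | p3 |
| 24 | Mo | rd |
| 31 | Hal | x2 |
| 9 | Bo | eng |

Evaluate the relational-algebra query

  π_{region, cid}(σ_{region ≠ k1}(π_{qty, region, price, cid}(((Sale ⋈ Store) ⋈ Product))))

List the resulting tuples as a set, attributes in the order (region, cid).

Joining Sale and Store on pid yields {(1, 40, Vega, 17, 25), (1, 40, Vega, 17, 27), (11, 29, Delta, 24, 10), (11, 29, Delta, 24, 14), (11, 29, Delta, 24, 21), (11, 29, Delta, 24, 38), (15, 19, Nova, 7, 34), (20, 39, Alpha, 24, 10), (20, 39, Alpha, 24, 14), (20, 39, Alpha, 24, 21), (20, 39, Alpha, 24, 38), (31, 30, Gamma, 7, 34), (40, 22, Helix, 24, 10), (40, 22, Helix, 24, 14), (40, 22, Helix, 24, 21), (40, 22, Helix, 24, 38)}.
Joining (Sale ⋈ Store) and Product on pid yields {(1, 40, Vega, 17, 25, Yan, k1), (1, 40, Vega, 17, 27, Yan, k1), (11, 29, Delta, 24, 10, Gus, p3), (11, 29, Delta, 24, 10, Mo, rd), (11, 29, Delta, 24, 14, Gus, p3), (11, 29, Delta, 24, 14, Mo, rd), (11, 29, Delta, 24, 21, Gus, p3), (11, 29, Delta, 24, 21, Mo, rd), (11, 29, Delta, 24, 38, Gus, p3), (11, 29, Delta, 24, 38, Mo, rd), (20, 39, Alpha, 24, 10, Gus, p3), (20, 39, Alpha, 24, 10, Mo, rd), (20, 39, Alpha, 24, 14, Gus, p3), (20, 39, Alpha, 24, 14, Mo, rd), (20, 39, Alpha, 24, 21, Gus, p3), (20, 39, Alpha, 24, 21, Mo, rd), (20, 39, Alpha, 24, 38, Gus, p3), (20, 39, Alpha, 24, 38, Mo, rd), (40, 22, Helix, 24, 10, Gus, p3), (40, 22, Helix, 24, 10, Mo, rd), (40, 22, Helix, 24, 14, Gus, p3), (40, 22, Helix, 24, 14, Mo, rd), (40, 22, Helix, 24, 21, Gus, p3), (40, 22, Helix, 24, 21, Mo, rd), (40, 22, Helix, 24, 38, Gus, p3), (40, 22, Helix, 24, 38, Mo, rd)}.
π_{qty, region, price, cid} gives {(1, k1, 40, 25), (1, k1, 40, 27), (11, p3, 29, 10), (11, p3, 29, 14), (11, p3, 29, 21), (11, p3, 29, 38), (11, rd, 29, 10), (11, rd, 29, 14), (11, rd, 29, 21), (11, rd, 29, 38), (20, p3, 39, 10), (20, p3, 39, 14), (20, p3, 39, 21), (20, p3, 39, 38), (20, rd, 39, 10), (20, rd, 39, 14), (20, rd, 39, 21), (20, rd, 39, 38), (40, p3, 22, 10), (40, p3, 22, 14), (40, p3, 22, 21), (40, p3, 22, 38), (40, rd, 22, 10), (40, rd, 22, 14), (40, rd, 22, 21), (40, rd, 22, 38)}.
σ[region ≠ k1]: keep tuples satisfying region ≠ k1 → {(11, p3, 29, 10), (11, p3, 29, 14), (11, p3, 29, 21), (11, p3, 29, 38), (11, rd, 29, 10), (11, rd, 29, 14), (11, rd, 29, 21), (11, rd, 29, 38), (20, p3, 39, 10), (20, p3, 39, 14), (20, p3, 39, 21), (20, p3, 39, 38), (20, rd, 39, 10), (20, rd, 39, 14), (20, rd, 39, 21), (20, rd, 39, 38), (40, p3, 22, 10), (40, p3, 22, 14), (40, p3, 22, 21), (40, p3, 22, 38), (40, rd, 22, 10), (40, rd, 22, 14), (40, rd, 22, 21), (40, rd, 22, 38)}
π_{region, cid} gives {(p3, 10), (p3, 14), (p3, 21), (p3, 38), (rd, 10), (rd, 14), (rd, 21), (rd, 38)} (16 duplicate(s) eliminated).

{(p3, 10), (p3, 14), (p3, 21), (p3, 38), (rd, 10), (rd, 14), (rd, 21), (rd, 38)}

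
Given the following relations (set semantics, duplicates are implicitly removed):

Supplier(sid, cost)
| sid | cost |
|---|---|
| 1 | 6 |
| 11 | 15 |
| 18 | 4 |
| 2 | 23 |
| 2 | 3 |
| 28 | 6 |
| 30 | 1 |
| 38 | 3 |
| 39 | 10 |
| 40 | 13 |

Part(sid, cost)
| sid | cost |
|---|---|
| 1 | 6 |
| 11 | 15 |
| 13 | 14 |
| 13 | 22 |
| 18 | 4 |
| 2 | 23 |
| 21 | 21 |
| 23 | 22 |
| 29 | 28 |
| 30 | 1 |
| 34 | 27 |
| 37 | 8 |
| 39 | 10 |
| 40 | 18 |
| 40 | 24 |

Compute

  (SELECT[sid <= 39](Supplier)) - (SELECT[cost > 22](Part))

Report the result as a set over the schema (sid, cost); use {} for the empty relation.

{(1, 6), (11, 15), (18, 4), (2, 3), (28, 6), (30, 1), (38, 3), (39, 10)}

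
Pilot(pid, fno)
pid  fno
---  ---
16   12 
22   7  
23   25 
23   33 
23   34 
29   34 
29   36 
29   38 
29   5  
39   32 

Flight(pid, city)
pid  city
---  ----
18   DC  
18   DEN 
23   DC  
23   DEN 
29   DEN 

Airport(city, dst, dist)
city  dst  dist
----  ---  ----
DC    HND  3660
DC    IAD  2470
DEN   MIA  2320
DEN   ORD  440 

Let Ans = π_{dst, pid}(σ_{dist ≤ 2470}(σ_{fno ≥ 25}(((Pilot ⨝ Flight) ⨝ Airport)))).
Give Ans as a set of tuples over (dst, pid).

{(IAD, 23), (MIA, 23), (MIA, 29), (ORD, 23), (ORD, 29)}

Joining Pilot and Flight on pid yields {(23, 25, DC), (23, 25, DEN), (23, 33, DC), (23, 33, DEN), (23, 34, DC), (23, 34, DEN), (29, 34, DEN), (29, 36, DEN), (29, 38, DEN), (29, 5, DEN)}.
Joining (Pilot ⨝ Flight) and Airport on city yields {(23, 25, DC, HND, 3660), (23, 25, DC, IAD, 2470), (23, 25, DEN, MIA, 2320), (23, 25, DEN, ORD, 440), (23, 33, DC, HND, 3660), (23, 33, DC, IAD, 2470), (23, 33, DEN, MIA, 2320), (23, 33, DEN, ORD, 440), (23, 34, DC, HND, 3660), (23, 34, DC, IAD, 2470), (23, 34, DEN, MIA, 2320), (23, 34, DEN, ORD, 440), (29, 34, DEN, MIA, 2320), (29, 34, DEN, ORD, 440), (29, 36, DEN, MIA, 2320), (29, 36, DEN, ORD, 440), (29, 38, DEN, MIA, 2320), (29, 38, DEN, ORD, 440), (29, 5, DEN, MIA, 2320), (29, 5, DEN, ORD, 440)}.
σ[fno ≥ 25]: keep tuples satisfying fno ≥ 25 → {(23, 25, DC, HND, 3660), (23, 25, DC, IAD, 2470), (23, 25, DEN, MIA, 2320), (23, 25, DEN, ORD, 440), (23, 33, DC, HND, 3660), (23, 33, DC, IAD, 2470), (23, 33, DEN, MIA, 2320), (23, 33, DEN, ORD, 440), (23, 34, DC, HND, 3660), (23, 34, DC, IAD, 2470), (23, 34, DEN, MIA, 2320), (23, 34, DEN, ORD, 440), (29, 34, DEN, MIA, 2320), (29, 34, DEN, ORD, 440), (29, 36, DEN, MIA, 2320), (29, 36, DEN, ORD, 440), (29, 38, DEN, MIA, 2320), (29, 38, DEN, ORD, 440)}
σ[dist ≤ 2470]: keep tuples satisfying dist ≤ 2470 → {(23, 25, DC, IAD, 2470), (23, 25, DEN, MIA, 2320), (23, 25, DEN, ORD, 440), (23, 33, DC, IAD, 2470), (23, 33, DEN, MIA, 2320), (23, 33, DEN, ORD, 440), (23, 34, DC, IAD, 2470), (23, 34, DEN, MIA, 2320), (23, 34, DEN, ORD, 440), (29, 34, DEN, MIA, 2320), (29, 34, DEN, ORD, 440), (29, 36, DEN, MIA, 2320), (29, 36, DEN, ORD, 440), (29, 38, DEN, MIA, 2320), (29, 38, DEN, ORD, 440)}
Keep only column(s) dst, pid (10 duplicate(s) eliminated): {(IAD, 23), (MIA, 23), (MIA, 29), (ORD, 23), (ORD, 29)}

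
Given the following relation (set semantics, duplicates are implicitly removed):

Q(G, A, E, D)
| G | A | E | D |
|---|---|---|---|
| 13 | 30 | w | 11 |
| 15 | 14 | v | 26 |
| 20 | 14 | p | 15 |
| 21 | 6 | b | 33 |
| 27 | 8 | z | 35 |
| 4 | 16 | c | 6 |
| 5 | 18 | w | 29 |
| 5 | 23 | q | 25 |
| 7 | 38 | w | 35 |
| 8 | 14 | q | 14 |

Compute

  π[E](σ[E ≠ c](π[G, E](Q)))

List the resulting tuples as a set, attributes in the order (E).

π_{G, E} gives {(13, w), (15, v), (20, p), (21, b), (27, z), (4, c), (5, q), (5, w), (7, w), (8, q)}.
Filtering on E ≠ c leaves {(13, w), (15, v), (20, p), (21, b), (27, z), (5, q), (5, w), (7, w), (8, q)}.
π_{E} gives {b, p, q, v, w, z} (3 duplicate(s) eliminated).

{b, p, q, v, w, z}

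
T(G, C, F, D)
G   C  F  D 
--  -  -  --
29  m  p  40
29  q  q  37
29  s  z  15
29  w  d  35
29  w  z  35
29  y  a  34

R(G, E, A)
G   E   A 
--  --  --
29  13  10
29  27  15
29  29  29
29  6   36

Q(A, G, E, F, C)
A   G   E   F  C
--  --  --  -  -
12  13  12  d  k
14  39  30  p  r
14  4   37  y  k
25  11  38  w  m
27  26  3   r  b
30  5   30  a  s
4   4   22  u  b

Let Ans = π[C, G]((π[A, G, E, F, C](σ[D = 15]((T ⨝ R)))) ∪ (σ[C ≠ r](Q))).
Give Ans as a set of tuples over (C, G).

Natural join on G: {(29, m, p, 40, 13, 10), (29, m, p, 40, 27, 15), (29, m, p, 40, 29, 29), (29, m, p, 40, 6, 36), (29, q, q, 37, 13, 10), (29, q, q, 37, 27, 15), (29, q, q, 37, 29, 29), (29, q, q, 37, 6, 36), (29, s, z, 15, 13, 10), (29, s, z, 15, 27, 15), (29, s, z, 15, 29, 29), (29, s, z, 15, 6, 36), (29, w, d, 35, 13, 10), (29, w, d, 35, 27, 15), (29, w, d, 35, 29, 29), (29, w, d, 35, 6, 36), (29, w, z, 35, 13, 10), (29, w, z, 35, 27, 15), (29, w, z, 35, 29, 29), (29, w, z, 35, 6, 36), (29, y, a, 34, 13, 10), (29, y, a, 34, 27, 15), (29, y, a, 34, 29, 29), (29, y, a, 34, 6, 36)}
Apply σ_{D = 15}; surviving tuples: {(29, s, z, 15, 13, 10), (29, s, z, 15, 27, 15), (29, s, z, 15, 29, 29), (29, s, z, 15, 6, 36)}
Projecting to A, G, E, F, C: {(10, 29, 13, z, s), (15, 29, 27, z, s), (29, 29, 29, z, s), (36, 29, 6, z, s)}
Apply σ_{C ≠ r}; surviving tuples: {(12, 13, 12, d, k), (14, 4, 37, y, k), (25, 11, 38, w, m), (27, 26, 3, r, b), (30, 5, 30, a, s), (4, 4, 22, u, b)}
Union: {(10, 29, 13, z, s), (15, 29, 27, z, s), (29, 29, 29, z, s), (36, 29, 6, z, s)} with {(12, 13, 12, d, k), (14, 4, 37, y, k), (25, 11, 38, w, m), (27, 26, 3, r, b), (30, 5, 30, a, s), (4, 4, 22, u, b)} → {(10, 29, 13, z, s), (12, 13, 12, d, k), (14, 4, 37, y, k), (15, 29, 27, z, s), (25, 11, 38, w, m), (27, 26, 3, r, b), (29, 29, 29, z, s), (30, 5, 30, a, s), (36, 29, 6, z, s), (4, 4, 22, u, b)}
Projecting to C, G (3 duplicate(s) eliminated): {(b, 26), (b, 4), (k, 13), (k, 4), (m, 11), (s, 29), (s, 5)}

{(b, 26), (b, 4), (k, 13), (k, 4), (m, 11), (s, 29), (s, 5)}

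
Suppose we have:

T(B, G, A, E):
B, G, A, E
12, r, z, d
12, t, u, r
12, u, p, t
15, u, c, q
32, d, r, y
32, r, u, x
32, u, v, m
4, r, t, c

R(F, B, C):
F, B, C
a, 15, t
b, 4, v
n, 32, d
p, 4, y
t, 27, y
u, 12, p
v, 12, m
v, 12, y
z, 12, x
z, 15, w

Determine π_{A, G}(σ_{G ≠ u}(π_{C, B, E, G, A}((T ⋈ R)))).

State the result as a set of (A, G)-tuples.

{(r, d), (t, r), (u, r), (u, t), (z, r)}

Joining T and R on B yields {(12, r, z, d, u, p), (12, r, z, d, v, m), (12, r, z, d, v, y), (12, r, z, d, z, x), (12, t, u, r, u, p), (12, t, u, r, v, m), (12, t, u, r, v, y), (12, t, u, r, z, x), (12, u, p, t, u, p), (12, u, p, t, v, m), (12, u, p, t, v, y), (12, u, p, t, z, x), (15, u, c, q, a, t), (15, u, c, q, z, w), (32, d, r, y, n, d), (32, r, u, x, n, d), (32, u, v, m, n, d), (4, r, t, c, b, v), (4, r, t, c, p, y)}.
π[C, B, E, G, A]: project onto (C, B, E, G, A) → {(d, 32, m, u, v), (d, 32, x, r, u), (d, 32, y, d, r), (m, 12, d, r, z), (m, 12, r, t, u), (m, 12, t, u, p), (p, 12, d, r, z), (p, 12, r, t, u), (p, 12, t, u, p), (t, 15, q, u, c), (v, 4, c, r, t), (w, 15, q, u, c), (x, 12, d, r, z), (x, 12, r, t, u), (x, 12, t, u, p), (y, 12, d, r, z), (y, 12, r, t, u), (y, 12, t, u, p), (y, 4, c, r, t)}
σ[G ≠ u]: keep tuples satisfying G ≠ u → {(d, 32, x, r, u), (d, 32, y, d, r), (m, 12, d, r, z), (m, 12, r, t, u), (p, 12, d, r, z), (p, 12, r, t, u), (v, 4, c, r, t), (x, 12, d, r, z), (x, 12, r, t, u), (y, 12, d, r, z), (y, 12, r, t, u), (y, 4, c, r, t)}
π[A, G]: project onto (A, G) (7 duplicate(s) eliminated) → {(r, d), (t, r), (u, r), (u, t), (z, r)}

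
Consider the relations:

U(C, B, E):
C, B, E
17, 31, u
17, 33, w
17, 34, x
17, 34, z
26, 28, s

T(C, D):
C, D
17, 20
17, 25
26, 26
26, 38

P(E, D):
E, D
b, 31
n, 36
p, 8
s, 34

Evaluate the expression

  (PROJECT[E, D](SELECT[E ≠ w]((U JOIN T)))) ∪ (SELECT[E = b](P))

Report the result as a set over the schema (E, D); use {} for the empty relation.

{(b, 31), (s, 26), (s, 38), (u, 20), (u, 25), (x, 20), (x, 25), (z, 20), (z, 25)}

Joining U and T on C yields {(17, 31, u, 20), (17, 31, u, 25), (17, 33, w, 20), (17, 33, w, 25), (17, 34, x, 20), (17, 34, x, 25), (17, 34, z, 20), (17, 34, z, 25), (26, 28, s, 26), (26, 28, s, 38)}.
σ[E ≠ w]: keep tuples satisfying E ≠ w → {(17, 31, u, 20), (17, 31, u, 25), (17, 34, x, 20), (17, 34, x, 25), (17, 34, z, 20), (17, 34, z, 25), (26, 28, s, 26), (26, 28, s, 38)}
π_{E, D} gives {(s, 26), (s, 38), (u, 20), (u, 25), (x, 20), (x, 25), (z, 20), (z, 25)}.
σ[E = b]: keep tuples satisfying E = b → {(b, 31)}
Union: {(s, 26), (s, 38), (u, 20), (u, 25), (x, 20), (x, 25), (z, 20), (z, 25)} with {(b, 31)} → {(b, 31), (s, 26), (s, 38), (u, 20), (u, 25), (x, 20), (x, 25), (z, 20), (z, 25)}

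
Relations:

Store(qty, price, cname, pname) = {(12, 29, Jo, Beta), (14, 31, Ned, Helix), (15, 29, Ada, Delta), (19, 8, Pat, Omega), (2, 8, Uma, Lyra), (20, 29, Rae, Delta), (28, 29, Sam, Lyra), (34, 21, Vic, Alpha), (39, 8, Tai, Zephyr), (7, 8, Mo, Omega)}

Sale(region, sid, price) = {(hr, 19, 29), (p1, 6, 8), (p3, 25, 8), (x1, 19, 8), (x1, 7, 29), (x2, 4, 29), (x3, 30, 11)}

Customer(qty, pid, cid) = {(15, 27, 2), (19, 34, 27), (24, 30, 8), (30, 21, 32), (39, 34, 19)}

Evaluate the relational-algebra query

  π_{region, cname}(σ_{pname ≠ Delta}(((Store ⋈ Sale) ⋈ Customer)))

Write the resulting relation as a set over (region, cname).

Joining Store and Sale on price yields {(12, 29, Jo, Beta, hr, 19), (12, 29, Jo, Beta, x1, 7), (12, 29, Jo, Beta, x2, 4), (15, 29, Ada, Delta, hr, 19), (15, 29, Ada, Delta, x1, 7), (15, 29, Ada, Delta, x2, 4), (19, 8, Pat, Omega, p1, 6), (19, 8, Pat, Omega, p3, 25), (19, 8, Pat, Omega, x1, 19), (2, 8, Uma, Lyra, p1, 6), (2, 8, Uma, Lyra, p3, 25), (2, 8, Uma, Lyra, x1, 19), (20, 29, Rae, Delta, hr, 19), (20, 29, Rae, Delta, x1, 7), (20, 29, Rae, Delta, x2, 4), (28, 29, Sam, Lyra, hr, 19), (28, 29, Sam, Lyra, x1, 7), (28, 29, Sam, Lyra, x2, 4), (39, 8, Tai, Zephyr, p1, 6), (39, 8, Tai, Zephyr, p3, 25), (39, 8, Tai, Zephyr, x1, 19), (7, 8, Mo, Omega, p1, 6), (7, 8, Mo, Omega, p3, 25), (7, 8, Mo, Omega, x1, 19)}.
Joining (Store ⋈ Sale) and Customer on qty yields {(15, 29, Ada, Delta, hr, 19, 27, 2), (15, 29, Ada, Delta, x1, 7, 27, 2), (15, 29, Ada, Delta, x2, 4, 27, 2), (19, 8, Pat, Omega, p1, 6, 34, 27), (19, 8, Pat, Omega, p3, 25, 34, 27), (19, 8, Pat, Omega, x1, 19, 34, 27), (39, 8, Tai, Zephyr, p1, 6, 34, 19), (39, 8, Tai, Zephyr, p3, 25, 34, 19), (39, 8, Tai, Zephyr, x1, 19, 34, 19)}.
Selection pname ≠ Delta: {(19, 8, Pat, Omega, p1, 6, 34, 27), (19, 8, Pat, Omega, p3, 25, 34, 27), (19, 8, Pat, Omega, x1, 19, 34, 27), (39, 8, Tai, Zephyr, p1, 6, 34, 19), (39, 8, Tai, Zephyr, p3, 25, 34, 19), (39, 8, Tai, Zephyr, x1, 19, 34, 19)}
π_{region, cname} gives {(p1, Pat), (p1, Tai), (p3, Pat), (p3, Tai), (x1, Pat), (x1, Tai)}.

{(p1, Pat), (p1, Tai), (p3, Pat), (p3, Tai), (x1, Pat), (x1, Tai)}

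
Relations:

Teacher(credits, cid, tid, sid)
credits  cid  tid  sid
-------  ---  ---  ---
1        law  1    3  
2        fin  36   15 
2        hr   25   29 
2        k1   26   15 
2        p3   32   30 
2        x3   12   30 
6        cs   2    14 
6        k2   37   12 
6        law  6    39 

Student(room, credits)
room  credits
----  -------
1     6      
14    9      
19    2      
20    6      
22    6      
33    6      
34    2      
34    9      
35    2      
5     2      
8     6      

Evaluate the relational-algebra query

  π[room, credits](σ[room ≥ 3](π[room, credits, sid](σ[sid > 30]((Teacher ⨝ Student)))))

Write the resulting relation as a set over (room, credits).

{(20, 6), (22, 6), (33, 6), (8, 6)}

Natural join on credits: {(2, fin, 36, 15, 19), (2, fin, 36, 15, 34), (2, fin, 36, 15, 35), (2, fin, 36, 15, 5), (2, hr, 25, 29, 19), (2, hr, 25, 29, 34), (2, hr, 25, 29, 35), (2, hr, 25, 29, 5), (2, k1, 26, 15, 19), (2, k1, 26, 15, 34), (2, k1, 26, 15, 35), (2, k1, 26, 15, 5), (2, p3, 32, 30, 19), (2, p3, 32, 30, 34), (2, p3, 32, 30, 35), (2, p3, 32, 30, 5), (2, x3, 12, 30, 19), (2, x3, 12, 30, 34), (2, x3, 12, 30, 35), (2, x3, 12, 30, 5), (6, cs, 2, 14, 1), (6, cs, 2, 14, 20), (6, cs, 2, 14, 22), (6, cs, 2, 14, 33), (6, cs, 2, 14, 8), (6, k2, 37, 12, 1), (6, k2, 37, 12, 20), (6, k2, 37, 12, 22), (6, k2, 37, 12, 33), (6, k2, 37, 12, 8), (6, law, 6, 39, 1), (6, law, 6, 39, 20), (6, law, 6, 39, 22), (6, law, 6, 39, 33), (6, law, 6, 39, 8)}
Apply σ_{sid > 30}; surviving tuples: {(6, law, 6, 39, 1), (6, law, 6, 39, 20), (6, law, 6, 39, 22), (6, law, 6, 39, 33), (6, law, 6, 39, 8)}
π_{room, credits, sid} gives {(1, 6, 39), (20, 6, 39), (22, 6, 39), (33, 6, 39), (8, 6, 39)}.
Apply σ_{room ≥ 3}; surviving tuples: {(20, 6, 39), (22, 6, 39), (33, 6, 39), (8, 6, 39)}
π_{room, credits} gives {(20, 6), (22, 6), (33, 6), (8, 6)}.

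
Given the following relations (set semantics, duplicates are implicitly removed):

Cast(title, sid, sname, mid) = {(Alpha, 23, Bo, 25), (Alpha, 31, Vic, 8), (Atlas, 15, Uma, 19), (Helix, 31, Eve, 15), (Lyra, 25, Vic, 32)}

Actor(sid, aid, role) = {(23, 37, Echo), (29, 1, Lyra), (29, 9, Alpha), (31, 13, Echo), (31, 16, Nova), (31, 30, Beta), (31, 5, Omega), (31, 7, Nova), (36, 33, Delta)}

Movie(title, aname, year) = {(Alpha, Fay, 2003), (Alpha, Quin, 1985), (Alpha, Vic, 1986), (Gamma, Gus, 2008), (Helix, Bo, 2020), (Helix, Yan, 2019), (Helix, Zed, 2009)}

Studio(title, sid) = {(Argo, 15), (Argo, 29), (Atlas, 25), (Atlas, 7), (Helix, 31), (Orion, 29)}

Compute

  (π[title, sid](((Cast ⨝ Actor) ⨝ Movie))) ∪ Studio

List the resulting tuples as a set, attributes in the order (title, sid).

Natural join on sid: {(Alpha, 23, Bo, 25, 37, Echo), (Alpha, 31, Vic, 8, 13, Echo), (Alpha, 31, Vic, 8, 16, Nova), (Alpha, 31, Vic, 8, 30, Beta), (Alpha, 31, Vic, 8, 5, Omega), (Alpha, 31, Vic, 8, 7, Nova), (Helix, 31, Eve, 15, 13, Echo), (Helix, 31, Eve, 15, 16, Nova), (Helix, 31, Eve, 15, 30, Beta), (Helix, 31, Eve, 15, 5, Omega), (Helix, 31, Eve, 15, 7, Nova)}
Natural join on title: {(Alpha, 23, Bo, 25, 37, Echo, Fay, 2003), (Alpha, 23, Bo, 25, 37, Echo, Quin, 1985), (Alpha, 23, Bo, 25, 37, Echo, Vic, 1986), (Alpha, 31, Vic, 8, 13, Echo, Fay, 2003), (Alpha, 31, Vic, 8, 13, Echo, Quin, 1985), (Alpha, 31, Vic, 8, 13, Echo, Vic, 1986), (Alpha, 31, Vic, 8, 16, Nova, Fay, 2003), (Alpha, 31, Vic, 8, 16, Nova, Quin, 1985), (Alpha, 31, Vic, 8, 16, Nova, Vic, 1986), (Alpha, 31, Vic, 8, 30, Beta, Fay, 2003), (Alpha, 31, Vic, 8, 30, Beta, Quin, 1985), (Alpha, 31, Vic, 8, 30, Beta, Vic, 1986), (Alpha, 31, Vic, 8, 5, Omega, Fay, 2003), (Alpha, 31, Vic, 8, 5, Omega, Quin, 1985), (Alpha, 31, Vic, 8, 5, Omega, Vic, 1986), (Alpha, 31, Vic, 8, 7, Nova, Fay, 2003), (Alpha, 31, Vic, 8, 7, Nova, Quin, 1985), (Alpha, 31, Vic, 8, 7, Nova, Vic, 1986), (Helix, 31, Eve, 15, 13, Echo, Bo, 2020), (Helix, 31, Eve, 15, 13, Echo, Yan, 2019), (Helix, 31, Eve, 15, 13, Echo, Zed, 2009), (Helix, 31, Eve, 15, 16, Nova, Bo, 2020), (Helix, 31, Eve, 15, 16, Nova, Yan, 2019), (Helix, 31, Eve, 15, 16, Nova, Zed, 2009), (Helix, 31, Eve, 15, 30, Beta, Bo, 2020), (Helix, 31, Eve, 15, 30, Beta, Yan, 2019), (Helix, 31, Eve, 15, 30, Beta, Zed, 2009), (Helix, 31, Eve, 15, 5, Omega, Bo, 2020), (Helix, 31, Eve, 15, 5, Omega, Yan, 2019), (Helix, 31, Eve, 15, 5, Omega, Zed, 2009), (Helix, 31, Eve, 15, 7, Nova, Bo, 2020), (Helix, 31, Eve, 15, 7, Nova, Yan, 2019), (Helix, 31, Eve, 15, 7, Nova, Zed, 2009)}
Keep only column(s) title, sid (30 duplicate(s) eliminated): {(Alpha, 23), (Alpha, 31), (Helix, 31)}
Union: {(Alpha, 23), (Alpha, 31), (Helix, 31)} with {(Argo, 15), (Argo, 29), (Atlas, 25), (Atlas, 7), (Helix, 31), (Orion, 29)} → {(Alpha, 23), (Alpha, 31), (Argo, 15), (Argo, 29), (Atlas, 25), (Atlas, 7), (Helix, 31), (Orion, 29)}

{(Alpha, 23), (Alpha, 31), (Argo, 15), (Argo, 29), (Atlas, 25), (Atlas, 7), (Helix, 31), (Orion, 29)}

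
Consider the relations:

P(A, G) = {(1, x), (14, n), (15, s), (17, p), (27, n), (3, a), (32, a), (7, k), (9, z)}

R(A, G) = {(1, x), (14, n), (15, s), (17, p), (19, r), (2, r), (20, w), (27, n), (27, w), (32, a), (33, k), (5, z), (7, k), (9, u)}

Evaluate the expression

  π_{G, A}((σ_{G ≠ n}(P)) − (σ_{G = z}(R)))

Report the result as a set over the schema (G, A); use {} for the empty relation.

Apply σ_{G ≠ n}; surviving tuples: {(1, x), (15, s), (17, p), (3, a), (32, a), (7, k), (9, z)}
Apply σ_{G = z}; surviving tuples: {(5, z)}
Taking the difference: {(1, x), (15, s), (17, p), (3, a), (32, a), (7, k), (9, z)}
π_{G, A} gives {(a, 3), (a, 32), (k, 7), (p, 17), (s, 15), (x, 1), (z, 9)}.

{(a, 3), (a, 32), (k, 7), (p, 17), (s, 15), (x, 1), (z, 9)}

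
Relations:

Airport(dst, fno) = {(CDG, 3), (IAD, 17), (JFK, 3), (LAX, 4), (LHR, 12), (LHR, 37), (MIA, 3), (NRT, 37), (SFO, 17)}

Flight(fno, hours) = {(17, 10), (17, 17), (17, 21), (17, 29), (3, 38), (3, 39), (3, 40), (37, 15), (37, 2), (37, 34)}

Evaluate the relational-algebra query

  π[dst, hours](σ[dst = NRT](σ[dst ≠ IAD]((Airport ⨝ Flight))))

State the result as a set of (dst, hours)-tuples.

{(NRT, 15), (NRT, 2), (NRT, 34)}

Joining Airport and Flight on fno yields {(CDG, 3, 38), (CDG, 3, 39), (CDG, 3, 40), (IAD, 17, 10), (IAD, 17, 17), (IAD, 17, 21), (IAD, 17, 29), (JFK, 3, 38), (JFK, 3, 39), (JFK, 3, 40), (LHR, 37, 15), (LHR, 37, 2), (LHR, 37, 34), (MIA, 3, 38), (MIA, 3, 39), (MIA, 3, 40), (NRT, 37, 15), (NRT, 37, 2), (NRT, 37, 34), (SFO, 17, 10), (SFO, 17, 17), (SFO, 17, 21), (SFO, 17, 29)}.
Filtering on dst ≠ IAD leaves {(CDG, 3, 38), (CDG, 3, 39), (CDG, 3, 40), (JFK, 3, 38), (JFK, 3, 39), (JFK, 3, 40), (LHR, 37, 15), (LHR, 37, 2), (LHR, 37, 34), (MIA, 3, 38), (MIA, 3, 39), (MIA, 3, 40), (NRT, 37, 15), (NRT, 37, 2), (NRT, 37, 34), (SFO, 17, 10), (SFO, 17, 17), (SFO, 17, 21), (SFO, 17, 29)}.
Filtering on dst = NRT leaves {(NRT, 37, 15), (NRT, 37, 2), (NRT, 37, 34)}.
π[dst, hours]: project onto (dst, hours) → {(NRT, 15), (NRT, 2), (NRT, 34)}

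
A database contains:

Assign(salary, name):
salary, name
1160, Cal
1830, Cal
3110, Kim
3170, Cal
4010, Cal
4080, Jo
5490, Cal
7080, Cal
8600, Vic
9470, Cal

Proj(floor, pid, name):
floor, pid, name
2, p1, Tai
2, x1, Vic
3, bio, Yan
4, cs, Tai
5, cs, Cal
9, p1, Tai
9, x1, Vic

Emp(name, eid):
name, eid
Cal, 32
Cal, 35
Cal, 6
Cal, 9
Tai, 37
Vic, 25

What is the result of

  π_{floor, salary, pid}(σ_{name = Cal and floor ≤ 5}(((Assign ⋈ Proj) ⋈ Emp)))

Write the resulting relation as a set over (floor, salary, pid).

Assign ⋈ Proj (natural join on name): {(1160, Cal, 5, cs), (1830, Cal, 5, cs), (3170, Cal, 5, cs), (4010, Cal, 5, cs), (5490, Cal, 5, cs), (7080, Cal, 5, cs), (8600, Vic, 2, x1), (8600, Vic, 9, x1), (9470, Cal, 5, cs)}
(Assign ⋈ Proj) ⋈ Emp (natural join on name): {(1160, Cal, 5, cs, 32), (1160, Cal, 5, cs, 35), (1160, Cal, 5, cs, 6), (1160, Cal, 5, cs, 9), (1830, Cal, 5, cs, 32), (1830, Cal, 5, cs, 35), (1830, Cal, 5, cs, 6), (1830, Cal, 5, cs, 9), (3170, Cal, 5, cs, 32), (3170, Cal, 5, cs, 35), (3170, Cal, 5, cs, 6), (3170, Cal, 5, cs, 9), (4010, Cal, 5, cs, 32), (4010, Cal, 5, cs, 35), (4010, Cal, 5, cs, 6), (4010, Cal, 5, cs, 9), (5490, Cal, 5, cs, 32), (5490, Cal, 5, cs, 35), (5490, Cal, 5, cs, 6), (5490, Cal, 5, cs, 9), (7080, Cal, 5, cs, 32), (7080, Cal, 5, cs, 35), (7080, Cal, 5, cs, 6), (7080, Cal, 5, cs, 9), (8600, Vic, 2, x1, 25), (8600, Vic, 9, x1, 25), (9470, Cal, 5, cs, 32), (9470, Cal, 5, cs, 35), (9470, Cal, 5, cs, 6), (9470, Cal, 5, cs, 9)}
Selection name = Cal and floor ≤ 5: {(1160, Cal, 5, cs, 32), (1160, Cal, 5, cs, 35), (1160, Cal, 5, cs, 6), (1160, Cal, 5, cs, 9), (1830, Cal, 5, cs, 32), (1830, Cal, 5, cs, 35), (1830, Cal, 5, cs, 6), (1830, Cal, 5, cs, 9), (3170, Cal, 5, cs, 32), (3170, Cal, 5, cs, 35), (3170, Cal, 5, cs, 6), (3170, Cal, 5, cs, 9), (4010, Cal, 5, cs, 32), (4010, Cal, 5, cs, 35), (4010, Cal, 5, cs, 6), (4010, Cal, 5, cs, 9), (5490, Cal, 5, cs, 32), (5490, Cal, 5, cs, 35), (5490, Cal, 5, cs, 6), (5490, Cal, 5, cs, 9), (7080, Cal, 5, cs, 32), (7080, Cal, 5, cs, 35), (7080, Cal, 5, cs, 6), (7080, Cal, 5, cs, 9), (9470, Cal, 5, cs, 32), (9470, Cal, 5, cs, 35), (9470, Cal, 5, cs, 6), (9470, Cal, 5, cs, 9)}
Keep only column(s) floor, salary, pid (21 duplicate(s) eliminated): {(5, 1160, cs), (5, 1830, cs), (5, 3170, cs), (5, 4010, cs), (5, 5490, cs), (5, 7080, cs), (5, 9470, cs)}

{(5, 1160, cs), (5, 1830, cs), (5, 3170, cs), (5, 4010, cs), (5, 5490, cs), (5, 7080, cs), (5, 9470, cs)}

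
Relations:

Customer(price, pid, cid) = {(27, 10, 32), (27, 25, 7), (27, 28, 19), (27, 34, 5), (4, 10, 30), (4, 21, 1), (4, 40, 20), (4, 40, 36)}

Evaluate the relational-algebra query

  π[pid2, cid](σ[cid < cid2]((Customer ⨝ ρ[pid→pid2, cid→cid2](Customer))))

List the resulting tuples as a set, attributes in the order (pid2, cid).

{(10, 1), (10, 19), (10, 20), (10, 5), (10, 7), (25, 5), (28, 5), (28, 7), (40, 1), (40, 20), (40, 30)}

ρ[pid→pid2, cid→cid2]: schema becomes (price, pid2, cid2); tuples unchanged.
Natural join on price: {(27, 10, 32, 10, 32), (27, 10, 32, 25, 7), (27, 10, 32, 28, 19), (27, 10, 32, 34, 5), (27, 25, 7, 10, 32), (27, 25, 7, 25, 7), (27, 25, 7, 28, 19), (27, 25, 7, 34, 5), (27, 28, 19, 10, 32), (27, 28, 19, 25, 7), (27, 28, 19, 28, 19), (27, 28, 19, 34, 5), (27, 34, 5, 10, 32), (27, 34, 5, 25, 7), (27, 34, 5, 28, 19), (27, 34, 5, 34, 5), (4, 10, 30, 10, 30), (4, 10, 30, 21, 1), (4, 10, 30, 40, 20), (4, 10, 30, 40, 36), (4, 21, 1, 10, 30), (4, 21, 1, 21, 1), (4, 21, 1, 40, 20), (4, 21, 1, 40, 36), (4, 40, 20, 10, 30), (4, 40, 20, 21, 1), (4, 40, 20, 40, 20), (4, 40, 20, 40, 36), (4, 40, 36, 10, 30), (4, 40, 36, 21, 1), (4, 40, 36, 40, 20), (4, 40, 36, 40, 36)}
Filtering on cid < cid2 leaves {(27, 25, 7, 10, 32), (27, 25, 7, 28, 19), (27, 28, 19, 10, 32), (27, 34, 5, 10, 32), (27, 34, 5, 25, 7), (27, 34, 5, 28, 19), (4, 10, 30, 40, 36), (4, 21, 1, 10, 30), (4, 21, 1, 40, 20), (4, 21, 1, 40, 36), (4, 40, 20, 10, 30), (4, 40, 20, 40, 36)}.
π_{pid2, cid} gives {(10, 1), (10, 19), (10, 20), (10, 5), (10, 7), (25, 5), (28, 5), (28, 7), (40, 1), (40, 20), (40, 30)} (1 duplicate(s) eliminated).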